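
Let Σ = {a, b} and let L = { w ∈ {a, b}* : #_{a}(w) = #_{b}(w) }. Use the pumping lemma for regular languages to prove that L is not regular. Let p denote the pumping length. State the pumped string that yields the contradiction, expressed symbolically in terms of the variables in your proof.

a^{p+k} b^p

Assume L is regular; let p be its pumping constant.
Choose w = a^p b^p ∈ L with |w| = 2p ≥ p.
Write w = xyz as guaranteed by the lemma, with |xy| ≤ p and y is nonempty.
Since the first p symbols of w are all a's and |xy| ≤ p, y lies entirely in the leading a-block: y = a^k for some k with 1 ≤ k ≤ p.
Pump with i = 2: xy^2z = a^{p+k} b^p has p+k occurrences of a but only p of b. Since k ≥ 1 the counts differ, so xy^2z ∉ L.
This is a contradiction; hence L is not regular.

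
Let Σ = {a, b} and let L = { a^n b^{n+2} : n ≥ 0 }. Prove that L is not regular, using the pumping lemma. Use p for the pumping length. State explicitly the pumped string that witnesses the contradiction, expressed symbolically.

Suppose for contradiction that L is regular, and let p be the pumping length.
Let w = a^p b^{p+2} ∈ L; note |w| = 2p+2 ≥ p.
Write w = xyz as guaranteed by the lemma, with |xy| ≤ p and |y| > 0.
Because |xy| ≤ p and w begins with p copies of a, we have y = a^k with 1 ≤ k ≤ p.
Pump with i = 2: xy^2z = a^{p+k} b^{p+2}. For this to lie in L we would need p+2 = (p+k)+2, which forces k = 0. But k ≥ 1, so xy^2z ∉ L.
Contradiction. Therefore L is not regular.

a^{p+k} b^{p+2}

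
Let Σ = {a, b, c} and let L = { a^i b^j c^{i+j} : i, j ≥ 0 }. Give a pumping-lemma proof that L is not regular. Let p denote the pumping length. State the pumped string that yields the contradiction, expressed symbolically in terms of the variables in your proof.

Assume L is regular. Let p be the pumping length given by the pumping lemma.
Take w = a^p b^p c^{2p} ∈ L (with i=j=p, i+j=2p), |w| = 4p ≥ p.
By the pumping lemma, w = xyz with |xy| ≤ p and |y| ≥ 1.
The first p characters of w are a's, so xy (and hence y) consists only of a's. Write y = a^k, 1 ≤ k ≤ p.
Consider xy^2z = a^{p+k} b^p c^{2p}. Now the a- and b-counts sum to 2p+k, but the c-count is 2p ≠ 2p+k. So xy^2z ∉ L.
Contradiction. Therefore L is not regular.

a^{p+k} b^p c^{2p}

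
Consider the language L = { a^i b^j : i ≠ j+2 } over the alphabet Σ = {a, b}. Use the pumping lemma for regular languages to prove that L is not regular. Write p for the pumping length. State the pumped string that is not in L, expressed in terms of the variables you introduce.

Toward a contradiction, assume L is regular with pumping length p.
Choose w = a^p b^{p+p!-2}. Since p ≠ (p+p!-2)+2 = p+p!, w ∈ L; and |w| ≥ p.
By the pumping lemma, w = xyz with |xy| ≤ p and y is nonempty.
The first p characters of w are a's, so xy (and hence y) consists only of a's. Write y = a^k, 1 ≤ k ≤ p.
Since 1 ≤ k ≤ p, k divides p!; set t = 1 + p!/k. Then xy^t z has p + (p!/k)·k = p + p! copies of a. Now the a-count is p+p! and (b-count)+2 = (p+p!-2)+2 = p+p!, so i ≠ j+2 fails. So xy^t z = a^{p+p!} b^{p+p!-2} ∉ L.
This is a contradiction; hence L is not regular.

a^{p+p!} b^{p+p!-2}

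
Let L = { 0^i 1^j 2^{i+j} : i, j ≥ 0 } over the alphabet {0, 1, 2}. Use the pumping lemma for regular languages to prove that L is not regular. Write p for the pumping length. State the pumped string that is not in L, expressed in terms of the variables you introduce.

0^{p+k} 1^p 2^{2p}

Assume L is regular; let p be its pumping constant.
Take w = 0^p 1^p 2^{2p} ∈ L (with i=j=p, i+j=2p), |w| = 4p ≥ p.
Write w = xyz as guaranteed by the lemma, with |xy| ≤ p and |y| ≥ 1.
Since the first p symbols of w are all 0's and |xy| ≤ p, y lies entirely in the leading 0-block: y = 0^k for some k with 1 ≤ k ≤ p.
Consider xy^2z = 0^{p+k} 1^p 2^{2p}. Now the 0- and 1-counts sum to 2p+k, but the 2-count is 2p ≠ 2p+k. So xy^2z ∉ L.
This is a contradiction; hence L is not regular.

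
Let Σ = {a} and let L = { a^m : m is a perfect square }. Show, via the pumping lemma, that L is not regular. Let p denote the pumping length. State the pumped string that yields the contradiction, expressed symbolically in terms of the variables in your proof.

Assume L is regular. Let p be the pumping length given by the pumping lemma.
Take w = a^{p²} ∈ L with |w| = p² ≥ p.
By the pumping lemma, w = xyz with |xy| ≤ p and |y| > 0.
Then y = a^k for some k with 1 ≤ k ≤ p.
Pump with i = 2: xy^2z = a^{p²+k}. Since 1 ≤ k ≤ p, p² < p²+k ≤ p²+p < (p+1)², so p²+k lies strictly between consecutive squares and is not a perfect square. So xy^2z ∉ L.
Contradiction. Therefore L is not regular.

a^{p²+k}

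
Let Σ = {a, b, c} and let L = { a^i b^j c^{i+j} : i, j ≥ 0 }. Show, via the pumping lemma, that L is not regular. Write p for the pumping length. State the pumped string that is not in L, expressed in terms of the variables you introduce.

Assume L is regular. Let p be the pumping length given by the pumping lemma.
Take w = a^p b^p c^{2p} ∈ L (with i=j=p, i+j=2p), |w| = 4p ≥ p.
By the pumping lemma, w = xyz with |xy| ≤ p and y is nonempty.
Because |xy| ≤ p and w begins with p copies of a, we have y = a^k with 1 ≤ k ≤ p.
Consider xy^2z = a^{p+k} b^p c^{2p}. Now the a- and b-counts sum to 2p+k, but the c-count is 2p ≠ 2p+k. So xy^2z ∉ L.
Contradiction. Therefore L is not regular.

a^{p+k} b^p c^{2p}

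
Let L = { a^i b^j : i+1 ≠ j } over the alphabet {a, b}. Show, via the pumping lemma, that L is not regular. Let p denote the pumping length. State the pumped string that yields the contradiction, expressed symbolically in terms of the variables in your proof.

a^{p+p!} b^{p+p!+1}

Toward a contradiction, assume L is regular with pumping length p.
Choose w = a^p b^{p+p!+1}. Since p ≠ (p+p!+1)-1 = p+p!, w ∈ L; and |w| ≥ p.
By the pumping lemma, w = xyz with |xy| ≤ p and |y| ≥ 1.
Because |xy| ≤ p and w begins with p copies of a, we have y = a^k with 1 ≤ k ≤ p.
Since 1 ≤ k ≤ p, k divides p!; set t = 1 + p!/k. Then xy^t z has p + (p!/k)·k = p + p! copies of a. Now the a-count is p+p! and (b-count)-1 = (p+p!+1)-1 = p+p!, so i+1 ≠ j fails. So xy^t z = a^{p+p!} b^{p+p!+1} ∉ L.
Contradiction. Therefore L is not regular.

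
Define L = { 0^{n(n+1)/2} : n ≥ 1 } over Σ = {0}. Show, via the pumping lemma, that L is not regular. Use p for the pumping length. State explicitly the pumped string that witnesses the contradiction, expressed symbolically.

Assume L is regular; let p be its pumping constant.
Take w = 0^{p(p+1)/2} ∈ L with |w| = p(p+1)/2 ≥ p.
Write w = xyz as guaranteed by the lemma, with |xy| ≤ p and |y| > 0.
Then y = 0^k for some k with 1 ≤ k ≤ p.
Pump with i = 2: xy^2z = 0^{p(p+1)/2+k}. Since 1 ≤ k ≤ p, p(p+1)/2 < p(p+1)/2+k ≤ p(p+1)/2+p < (p+1)(p+2)/2, so p(p+1)/2+k is strictly between consecutive triangular numbers. So xy^2z ∉ L.
Contradiction. Therefore L is not regular.

0^{p(p+1)/2+k}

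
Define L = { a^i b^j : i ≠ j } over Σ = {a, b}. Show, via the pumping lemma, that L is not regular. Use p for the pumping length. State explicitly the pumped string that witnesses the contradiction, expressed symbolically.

Assume L is regular; let p be its pumping constant.
Choose w = a^p b^{p+p!}. Since p ≠ p+p!, w ∈ L; and |w| ≥ p.
The pumping lemma gives a decomposition w = xyz where |xy| ≤ p and |y| ≥ 1.
Since the first p symbols of w are all a's and |xy| ≤ p, y lies entirely in the leading a-block: y = a^k for some k with 1 ≤ k ≤ p.
Since 1 ≤ k ≤ p, k divides p!; set t = 1 + p!/k. Then xy^t z has p + (p!/k)·k = p + p! copies of a. Now the a-count equals the b-count, so i ≠ j fails. So xy^t z = a^{p+p!} b^{p+p!} ∉ L.
Contradiction. Therefore L is not regular.

a^{p+p!} b^{p+p!}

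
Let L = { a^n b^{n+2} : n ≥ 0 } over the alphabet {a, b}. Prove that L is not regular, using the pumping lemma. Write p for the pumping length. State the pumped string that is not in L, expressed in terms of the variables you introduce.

a^{p+k} b^{p+2}

Assume L is regular; let p be its pumping constant.
Take w = a^p b^{p+2}. Then w ∈ L and |w| = 2p+2 ≥ p.
The pumping lemma gives a decomposition w = xyz where |xy| ≤ p and |y| > 0.
Because |xy| ≤ p and w begins with p copies of a, we have y = a^k with 1 ≤ k ≤ p.
Pump with i = 2: xy^2z = a^{p+k} b^{p+2}. For this to lie in L we would need p+2 = (p+k)+2, which forces k = 0. But k ≥ 1, so xy^2z ∉ L.
This contradicts the pumping lemma, so L is not regular.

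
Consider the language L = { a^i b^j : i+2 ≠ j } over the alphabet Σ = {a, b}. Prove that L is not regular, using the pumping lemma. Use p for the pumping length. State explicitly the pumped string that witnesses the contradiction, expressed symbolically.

Suppose for contradiction that L is regular, and let p be the pumping length.
Choose w = a^p b^{p+p!+2}. Since p ≠ (p+p!+2)-2 = p+p!, w ∈ L; and |w| ≥ p.
The pumping lemma gives a decomposition w = xyz where |xy| ≤ p and y is nonempty.
The first p characters of w are a's, so xy (and hence y) consists only of a's. Write y = a^k, 1 ≤ k ≤ p.
Since 1 ≤ k ≤ p, k divides p!; set t = 1 + p!/k. Then xy^t z has p + (p!/k)·k = p + p! copies of a. Now the a-count is p+p! and (b-count)-2 = (p+p!+2)-2 = p+p!, so i+2 ≠ j fails. So xy^t z = a^{p+p!} b^{p+p!+2} ∉ L.
This is a contradiction; hence L is not regular.

a^{p+p!} b^{p+p!+2}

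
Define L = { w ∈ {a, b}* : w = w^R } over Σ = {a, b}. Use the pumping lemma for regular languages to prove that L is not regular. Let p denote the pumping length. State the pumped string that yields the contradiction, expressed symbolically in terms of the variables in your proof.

a^{p+k} b a^p

Toward a contradiction, assume L is regular with pumping length p.
Take w = a^p b a^p, a palindrome of length 2p+1 ≥ p.
The pumping lemma gives a decomposition w = xyz where |xy| ≤ p and y is nonempty.
Since the first p symbols of w are all a's and |xy| ≤ p, y lies entirely in the leading a-block: y = a^k for some k with 1 ≤ k ≤ p.
Pump with i = 2: xy^2z = a^{p+k} b a^p. Its reverse is a^p b a^{p+k}, which differs from xy^2z since k ≥ 1. So xy^2z is not a palindrome and xy^2z ∉ L.
This is a contradiction; hence L is not regular.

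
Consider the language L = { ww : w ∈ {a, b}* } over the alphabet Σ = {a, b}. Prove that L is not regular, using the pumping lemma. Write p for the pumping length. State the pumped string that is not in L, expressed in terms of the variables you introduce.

a^{p+k} b^p a^p b^p

Assume L is regular; let p be its pumping constant.
Take w = a^p b^p a^p b^p = uu where u = a^pb^p; then w ∈ L and |w| = 4p ≥ p.
The pumping lemma gives a decomposition w = xyz where |xy| ≤ p and |y| > 0.
The first p characters of w are a's, so xy (and hence y) consists only of a's. Write y = a^k, 1 ≤ k ≤ p.
Pump with i = 2: xy^2z = a^{p+k} b^p a^p b^p, of length 4p+k. Suppose this equals vv. The string starts with a and ends with b, so v does too; thus the boundary between the two copies of v is a b→a transition. There is exactly one such transition, at position 2p+k, so |v| = 2p+k and |vv| = 4p+2k ≠ 4p+k since k ≥ 1. So xy^2z ∉ L.
This contradicts the pumping lemma, so L is not regular.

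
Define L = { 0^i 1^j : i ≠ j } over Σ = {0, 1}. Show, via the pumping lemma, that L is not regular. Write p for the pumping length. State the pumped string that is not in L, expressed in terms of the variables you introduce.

Assume L is regular; let p be its pumping constant.
Choose w = 0^p 1^{p+p!}. Since p ≠ p+p!, w ∈ L; and |w| ≥ p.
The pumping lemma gives a decomposition w = xyz where |xy| ≤ p and |y| ≥ 1.
Since the first p symbols of w are all 0's and |xy| ≤ p, y lies entirely in the leading 0-block: y = 0^k for some k with 1 ≤ k ≤ p.
Since 1 ≤ k ≤ p, k divides p!; set t = 1 + p!/k. Then xy^t z has p + (p!/k)·k = p + p! copies of 0. Now the 0-count equals the 1-count, so i ≠ j fails. So xy^t z = 0^{p+p!} 1^{p+p!} ∉ L.
This contradicts the pumping lemma, so L is not regular.

0^{p+p!} 1^{p+p!}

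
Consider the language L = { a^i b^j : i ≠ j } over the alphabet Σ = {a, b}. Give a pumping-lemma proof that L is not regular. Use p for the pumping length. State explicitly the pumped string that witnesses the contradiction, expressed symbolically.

Assume L is regular. Let p be the pumping length given by the pumping lemma.
Choose w = a^p b^{p+p!}. Since p ≠ p+p!, w ∈ L; and |w| ≥ p.
The pumping lemma gives a decomposition w = xyz where |xy| ≤ p and |y| > 0.
The first p characters of w are a's, so xy (and hence y) consists only of a's. Write y = a^k, 1 ≤ k ≤ p.
Since 1 ≤ k ≤ p, k divides p!; set t = 1 + p!/k. Then xy^t z has p + (p!/k)·k = p + p! copies of a. Now the a-count equals the b-count, so i ≠ j fails. So xy^t z = a^{p+p!} b^{p+p!} ∉ L.
This contradicts the pumping lemma, so L is not regular.

a^{p+p!} b^{p+p!}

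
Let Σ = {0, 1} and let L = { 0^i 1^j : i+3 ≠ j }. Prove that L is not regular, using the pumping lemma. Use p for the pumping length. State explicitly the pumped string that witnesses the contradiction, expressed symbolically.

0^{p+p!} 1^{p+p!+3}

Toward a contradiction, assume L is regular with pumping length p.
Choose w = 0^p 1^{p+p!+3}. Since p ≠ (p+p!+3)-3 = p+p!, w ∈ L; and |w| ≥ p.
Write w = xyz as guaranteed by the lemma, with |xy| ≤ p and y is nonempty.
Because |xy| ≤ p and w begins with p copies of 0, we have y = 0^k with 1 ≤ k ≤ p.
Since 1 ≤ k ≤ p, k divides p!; set t = 1 + p!/k. Then xy^t z has p + (p!/k)·k = p + p! copies of 0. Now the 0-count is p+p! and (1-count)-3 = (p+p!+3)-3 = p+p!, so i+3 ≠ j fails. So xy^t z = 0^{p+p!} 1^{p+p!+3} ∉ L.
This contradicts the pumping lemma, so L is not regular.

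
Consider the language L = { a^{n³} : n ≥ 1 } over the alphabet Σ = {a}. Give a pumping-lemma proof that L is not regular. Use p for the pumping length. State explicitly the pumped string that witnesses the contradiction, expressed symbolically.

a^{p³+k}

Suppose for contradiction that L is regular, and let p be the pumping length.
Take w = a^{p³} ∈ L with |w| = p³ ≥ p.
By the pumping lemma, w = xyz with |xy| ≤ p and y is nonempty.
Then y = a^k for some k with 1 ≤ k ≤ p.
Pump with i = 2: xy^2z = a^{p³+k}. Since 1 ≤ k ≤ p, p³ < p³+k ≤ p³+p < p³+3p²+3p+1 = (p+1)³, so p³+k is not a perfect cube. So xy^2z ∉ L.
This contradicts the pumping lemma, so L is not regular.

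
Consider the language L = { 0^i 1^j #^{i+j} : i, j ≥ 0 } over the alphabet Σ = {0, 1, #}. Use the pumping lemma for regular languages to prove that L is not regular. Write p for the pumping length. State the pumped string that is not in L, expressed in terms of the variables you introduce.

0^{p+k} 1^p #^{2p}

Toward a contradiction, assume L is regular with pumping length p.
Take w = 0^p 1^p #^{2p} ∈ L (with i=j=p, i+j=2p), |w| = 4p ≥ p.
The pumping lemma gives a decomposition w = xyz where |xy| ≤ p and |y| ≥ 1.
The first p characters of w are 0's, so xy (and hence y) consists only of 0's. Write y = 0^k, 1 ≤ k ≤ p.
Consider xy^2z = 0^{p+k} 1^p #^{2p}. Now the 0- and 1-counts sum to 2p+k, but the #-count is 2p ≠ 2p+k. So xy^2z ∉ L.
This contradicts the pumping lemma, so L is not regular.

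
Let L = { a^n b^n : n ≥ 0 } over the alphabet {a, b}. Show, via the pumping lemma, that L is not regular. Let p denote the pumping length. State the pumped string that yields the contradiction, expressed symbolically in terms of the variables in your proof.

Toward a contradiction, assume L is regular with pumping length p.
Let w = a^p b^p ∈ L; note |w| = 2p ≥ p.
Write w = xyz as guaranteed by the lemma, with |xy| ≤ p and |y| ≥ 1.
The first p characters of w are a's, so xy (and hence y) consists only of a's. Write y = a^k, 1 ≤ k ≤ p.
Pump with i = 2: xy^2z = a^{p+k} b^p. For this to lie in L we would need p = p+k, which forces k = 0. But k ≥ 1, so xy^2z ∉ L.
Contradiction. Therefore L is not regular.

a^{p+k} b^p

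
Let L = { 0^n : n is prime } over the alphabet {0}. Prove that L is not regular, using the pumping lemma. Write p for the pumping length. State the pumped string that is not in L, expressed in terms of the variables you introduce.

0^{q(1+k)}

Assume L is regular; let p be its pumping constant.
Let q be a prime with q ≥ p+2 (infinitely many primes exist), and take w = 0^q ∈ L with |w| = q ≥ p.
The pumping lemma gives a decomposition w = xyz where |xy| ≤ p and |y| ≥ 1.
Then y = 0^k for some k with 1 ≤ k ≤ p.
Since 1 ≤ k ≤ p, |xz| = q-k. Pump with i = q+1: |xy^{q+1}z| = (q-k)+(q+1)k = q+qk = q(1+k), which is composite (both factors ≥ 2). So xy^{q+1}z = 0^{q(1+k)} ∉ L.
This contradicts the pumping lemma, so L is not regular.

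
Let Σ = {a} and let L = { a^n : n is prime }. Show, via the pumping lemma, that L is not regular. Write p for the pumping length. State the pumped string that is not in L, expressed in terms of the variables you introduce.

a^{q(1+k)}

Toward a contradiction, assume L is regular with pumping length p.
Let q be a prime with q ≥ p+2 (infinitely many primes exist), and take w = a^q ∈ L with |w| = q ≥ p.
The pumping lemma gives a decomposition w = xyz where |xy| ≤ p and |y| ≥ 1.
Then y = a^k for some k with 1 ≤ k ≤ p.
Since 1 ≤ k ≤ p, |xz| = q-k. Pump with i = q+1: |xy^{q+1}z| = (q-k)+(q+1)k = q+qk = q(1+k), which is composite (both factors ≥ 2). So xy^{q+1}z = a^{q(1+k)} ∉ L.
This is a contradiction; hence L is not regular.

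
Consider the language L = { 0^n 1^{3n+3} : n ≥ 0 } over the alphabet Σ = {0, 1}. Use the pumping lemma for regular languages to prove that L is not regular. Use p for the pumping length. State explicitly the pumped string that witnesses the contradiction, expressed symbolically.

0^{p+k} 1^{3p+3}

Toward a contradiction, assume L is regular with pumping length p.
Take w = 0^p 1^{3p+3}. Then w ∈ L and |w| = 4p+3 ≥ p.
Write w = xyz as guaranteed by the lemma, with |xy| ≤ p and |y| > 0.
Because |xy| ≤ p and w begins with p copies of 0, we have y = 0^k with 1 ≤ k ≤ p.
Pump with i = 2: xy^2z = 0^{p+k} 1^{3p+3}. For this to lie in L we would need 3p+3 = 3(p+k)+3, which forces k = 0. But k ≥ 1, so xy^2z ∉ L.
Contradiction. Therefore L is not regular.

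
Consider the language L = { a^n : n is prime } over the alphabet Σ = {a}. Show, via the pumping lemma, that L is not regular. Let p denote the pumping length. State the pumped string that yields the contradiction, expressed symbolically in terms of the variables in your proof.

Assume L is regular; let p be its pumping constant.
Let q be a prime with q ≥ p+2 (infinitely many primes exist), and take w = a^q ∈ L with |w| = q ≥ p.
The pumping lemma gives a decomposition w = xyz where |xy| ≤ p and |y| > 0.
Then y = a^k for some k with 1 ≤ k ≤ p.
Since 1 ≤ k ≤ p, |xz| = q-k. Pump with i = q+1: |xy^{q+1}z| = (q-k)+(q+1)k = q+qk = q(1+k), which is composite (both factors ≥ 2). So xy^{q+1}z = a^{q(1+k)} ∉ L.
This is a contradiction; hence L is not regular.

a^{q(1+k)}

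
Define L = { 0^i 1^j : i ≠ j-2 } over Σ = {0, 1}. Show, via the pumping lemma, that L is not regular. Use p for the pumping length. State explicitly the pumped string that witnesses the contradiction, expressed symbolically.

0^{p+p!} 1^{p+p!+2}

Suppose for contradiction that L is regular, and let p be the pumping length.
Choose w = 0^p 1^{p+p!+2}. Since p ≠ (p+p!+2)-2 = p+p!, w ∈ L; and |w| ≥ p.
Write w = xyz as guaranteed by the lemma, with |xy| ≤ p and |y| > 0.
The first p characters of w are 0's, so xy (and hence y) consists only of 0's. Write y = 0^k, 1 ≤ k ≤ p.
Since 1 ≤ k ≤ p, k divides p!; set t = 1 + p!/k. Then xy^t z has p + (p!/k)·k = p + p! copies of 0. Now the 0-count is p+p! and (1-count)-2 = (p+p!+2)-2 = p+p!, so i ≠ j-2 fails. So xy^t z = 0^{p+p!} 1^{p+p!+2} ∉ L.
This contradicts the pumping lemma, so L is not regular.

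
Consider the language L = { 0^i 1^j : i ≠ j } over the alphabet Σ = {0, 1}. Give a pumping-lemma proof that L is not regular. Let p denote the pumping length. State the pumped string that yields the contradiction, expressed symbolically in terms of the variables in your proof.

0^{p+p!} 1^{p+p!}

Suppose for contradiction that L is regular, and let p be the pumping length.
Choose w = 0^p 1^{p+p!}. Since p ≠ p+p!, w ∈ L; and |w| ≥ p.
By the pumping lemma, w = xyz with |xy| ≤ p and y is nonempty.
The first p characters of w are 0's, so xy (and hence y) consists only of 0's. Write y = 0^k, 1 ≤ k ≤ p.
Since 1 ≤ k ≤ p, k divides p!; set t = 1 + p!/k. Then xy^t z has p + (p!/k)·k = p + p! copies of 0. Now the 0-count equals the 1-count, so i ≠ j fails. So xy^t z = 0^{p+p!} 1^{p+p!} ∉ L.
Contradiction. Therefore L is not regular.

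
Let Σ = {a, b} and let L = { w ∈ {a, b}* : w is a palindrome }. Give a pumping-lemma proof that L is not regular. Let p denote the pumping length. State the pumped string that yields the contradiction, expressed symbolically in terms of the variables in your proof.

a^{p+k} b a^p

Assume L is regular; let p be its pumping constant.
Take w = a^p b a^p, a palindrome of length 2p+1 ≥ p.
The pumping lemma gives a decomposition w = xyz where |xy| ≤ p and |y| ≥ 1.
Because |xy| ≤ p and w begins with p copies of a, we have y = a^k with 1 ≤ k ≤ p.
Pump with i = 2: xy^2z = a^{p+k} b a^p. Its reverse is a^p b a^{p+k}, which differs from xy^2z since k ≥ 1. So xy^2z is not a palindrome and xy^2z ∉ L.
This contradicts the pumping lemma, so L is not regular.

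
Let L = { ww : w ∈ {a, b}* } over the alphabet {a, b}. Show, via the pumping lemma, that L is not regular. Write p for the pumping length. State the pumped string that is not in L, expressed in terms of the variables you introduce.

Assume L is regular. Let p be the pumping length given by the pumping lemma.
Take w = a^p b^p a^p b^p = uu where u = a^pb^p; then w ∈ L and |w| = 4p ≥ p.
The pumping lemma gives a decomposition w = xyz where |xy| ≤ p and |y| > 0.
The first p characters of w are a's, so xy (and hence y) consists only of a's. Write y = a^k, 1 ≤ k ≤ p.
Pump with i = 2: xy^2z = a^{p+k} b^p a^p b^p, of length 4p+k. Suppose this equals vv. The string starts with a and ends with b, so v does too; thus the boundary between the two copies of v is a b→a transition. There is exactly one such transition, at position 2p+k, so |v| = 2p+k and |vv| = 4p+2k ≠ 4p+k since k ≥ 1. So xy^2z ∉ L.
Contradiction. Therefore L is not regular.

a^{p+k} b^p a^p b^p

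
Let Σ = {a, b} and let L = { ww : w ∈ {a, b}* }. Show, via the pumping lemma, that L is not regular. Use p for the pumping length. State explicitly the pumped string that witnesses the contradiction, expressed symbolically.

a^{p+k} b^p a^p b^p

Suppose for contradiction that L is regular, and let p be the pumping length.
Take w = a^p b^p a^p b^p = uu where u = a^pb^p; then w ∈ L and |w| = 4p ≥ p.
The pumping lemma gives a decomposition w = xyz where |xy| ≤ p and |y| > 0.
The first p characters of w are a's, so xy (and hence y) consists only of a's. Write y = a^k, 1 ≤ k ≤ p.
Pump with i = 2: xy^2z = a^{p+k} b^p a^p b^p, of length 4p+k. Suppose this equals vv. The string starts with a and ends with b, so v does too; thus the boundary between the two copies of v is a b→a transition. There is exactly one such transition, at position 2p+k, so |v| = 2p+k and |vv| = 4p+2k ≠ 4p+k since k ≥ 1. So xy^2z ∉ L.
Contradiction. Therefore L is not regular.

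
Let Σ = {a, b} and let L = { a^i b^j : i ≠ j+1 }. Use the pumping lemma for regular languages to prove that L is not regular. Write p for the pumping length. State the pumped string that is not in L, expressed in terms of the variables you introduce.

a^{p+p!} b^{p+p!-1}

Assume L is regular; let p be its pumping constant.
Choose w = a^p b^{p+p!-1}. Since p ≠ (p+p!-1)+1 = p+p!, w ∈ L; and |w| ≥ p.
Write w = xyz as guaranteed by the lemma, with |xy| ≤ p and |y| > 0.
The first p characters of w are a's, so xy (and hence y) consists only of a's. Write y = a^k, 1 ≤ k ≤ p.
Since 1 ≤ k ≤ p, k divides p!; set t = 1 + p!/k. Then xy^t z has p + (p!/k)·k = p + p! copies of a. Now the a-count is p+p! and (b-count)+1 = (p+p!-1)+1 = p+p!, so i ≠ j+1 fails. So xy^t z = a^{p+p!} b^{p+p!-1} ∉ L.
Contradiction. Therefore L is not regular.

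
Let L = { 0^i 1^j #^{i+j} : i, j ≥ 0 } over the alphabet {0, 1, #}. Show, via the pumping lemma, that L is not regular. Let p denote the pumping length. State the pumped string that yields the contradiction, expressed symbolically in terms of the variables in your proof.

Toward a contradiction, assume L is regular with pumping length p.
Take w = 0^p 1^p #^{2p} ∈ L (with i=j=p, i+j=2p), |w| = 4p ≥ p.
Write w = xyz as guaranteed by the lemma, with |xy| ≤ p and y is nonempty.
The first p characters of w are 0's, so xy (and hence y) consists only of 0's. Write y = 0^k, 1 ≤ k ≤ p.
Consider xy^2z = 0^{p+k} 1^p #^{2p}. Now the 0- and 1-counts sum to 2p+k, but the #-count is 2p ≠ 2p+k. So xy^2z ∉ L.
This is a contradiction; hence L is not regular.

0^{p+k} 1^p #^{2p}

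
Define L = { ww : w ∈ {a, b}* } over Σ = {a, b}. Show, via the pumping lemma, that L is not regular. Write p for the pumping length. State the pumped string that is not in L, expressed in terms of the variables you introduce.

a^{p+k} b^p a^p b^p

Assume L is regular; let p be its pumping constant.
Take w = a^p b^p a^p b^p = uu where u = a^pb^p; then w ∈ L and |w| = 4p ≥ p.
Write w = xyz as guaranteed by the lemma, with |xy| ≤ p and |y| > 0.
The first p characters of w are a's, so xy (and hence y) consists only of a's. Write y = a^k, 1 ≤ k ≤ p.
Pump with i = 2: xy^2z = a^{p+k} b^p a^p b^p, of length 4p+k. Suppose this equals vv. The string starts with a and ends with b, so v does too; thus the boundary between the two copies of v is a b→a transition. There is exactly one such transition, at position 2p+k, so |v| = 2p+k and |vv| = 4p+2k ≠ 4p+k since k ≥ 1. So xy^2z ∉ L.
This contradicts the pumping lemma, so L is not regular.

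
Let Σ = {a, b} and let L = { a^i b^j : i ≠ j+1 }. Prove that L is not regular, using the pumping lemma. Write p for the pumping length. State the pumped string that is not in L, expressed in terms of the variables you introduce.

Assume L is regular; let p be its pumping constant.
Choose w = a^p b^{p+p!-1}. Since p ≠ (p+p!-1)+1 = p+p!, w ∈ L; and |w| ≥ p.
Write w = xyz as guaranteed by the lemma, with |xy| ≤ p and y is nonempty.
Because |xy| ≤ p and w begins with p copies of a, we have y = a^k with 1 ≤ k ≤ p.
Since 1 ≤ k ≤ p, k divides p!; set t = 1 + p!/k. Then xy^t z has p + (p!/k)·k = p + p! copies of a. Now the a-count is p+p! and (b-count)+1 = (p+p!-1)+1 = p+p!, so i ≠ j+1 fails. So xy^t z = a^{p+p!} b^{p+p!-1} ∉ L.
This is a contradiction; hence L is not regular.

a^{p+p!} b^{p+p!-1}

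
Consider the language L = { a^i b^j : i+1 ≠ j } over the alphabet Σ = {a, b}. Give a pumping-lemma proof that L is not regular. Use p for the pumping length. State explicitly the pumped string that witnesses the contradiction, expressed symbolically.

a^{p+p!} b^{p+p!+1}

Toward a contradiction, assume L is regular with pumping length p.
Choose w = a^p b^{p+p!+1}. Since p ≠ (p+p!+1)-1 = p+p!, w ∈ L; and |w| ≥ p.
By the pumping lemma, w = xyz with |xy| ≤ p and |y| > 0.
Because |xy| ≤ p and w begins with p copies of a, we have y = a^k with 1 ≤ k ≤ p.
Since 1 ≤ k ≤ p, k divides p!; set t = 1 + p!/k. Then xy^t z has p + (p!/k)·k = p + p! copies of a. Now the a-count is p+p! and (b-count)-1 = (p+p!+1)-1 = p+p!, so i+1 ≠ j fails. So xy^t z = a^{p+p!} b^{p+p!+1} ∉ L.
Contradiction. Therefore L is not regular.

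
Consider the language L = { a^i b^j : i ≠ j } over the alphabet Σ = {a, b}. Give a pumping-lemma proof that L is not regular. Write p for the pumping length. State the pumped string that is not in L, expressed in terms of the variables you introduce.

Toward a contradiction, assume L is regular with pumping length p.
Choose w = a^p b^{p+p!}. Since p ≠ p+p!, w ∈ L; and |w| ≥ p.
The pumping lemma gives a decomposition w = xyz where |xy| ≤ p and |y| ≥ 1.
Because |xy| ≤ p and w begins with p copies of a, we have y = a^k with 1 ≤ k ≤ p.
Since 1 ≤ k ≤ p, k divides p!; set t = 1 + p!/k. Then xy^t z has p + (p!/k)·k = p + p! copies of a. Now the a-count equals the b-count, so i ≠ j fails. So xy^t z = a^{p+p!} b^{p+p!} ∉ L.
This contradicts the pumping lemma, so L is not regular.

a^{p+p!} b^{p+p!}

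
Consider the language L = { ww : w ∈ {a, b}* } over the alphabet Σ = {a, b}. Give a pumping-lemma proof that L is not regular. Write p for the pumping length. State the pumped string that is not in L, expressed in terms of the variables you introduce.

a^{p+k} b^p a^p b^p

Suppose for contradiction that L is regular, and let p be the pumping length.
Take w = a^p b^p a^p b^p = uu where u = a^pb^p; then w ∈ L and |w| = 4p ≥ p.
By the pumping lemma, w = xyz with |xy| ≤ p and |y| ≥ 1.
Because |xy| ≤ p and w begins with p copies of a, we have y = a^k with 1 ≤ k ≤ p.
Pump with i = 2: xy^2z = a^{p+k} b^p a^p b^p, of length 4p+k. Suppose this equals vv. The string starts with a and ends with b, so v does too; thus the boundary between the two copies of v is a b→a transition. There is exactly one such transition, at position 2p+k, so |v| = 2p+k and |vv| = 4p+2k ≠ 4p+k since k ≥ 1. So xy^2z ∉ L.
This contradicts the pumping lemma, so L is not regular.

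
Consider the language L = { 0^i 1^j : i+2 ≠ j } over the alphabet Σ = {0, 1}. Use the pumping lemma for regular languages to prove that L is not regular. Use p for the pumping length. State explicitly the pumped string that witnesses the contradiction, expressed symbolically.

0^{p+p!} 1^{p+p!+2}

Assume L is regular; let p be its pumping constant.
Choose w = 0^p 1^{p+p!+2}. Since p ≠ (p+p!+2)-2 = p+p!, w ∈ L; and |w| ≥ p.
By the pumping lemma, w = xyz with |xy| ≤ p and y is nonempty.
Because |xy| ≤ p and w begins with p copies of 0, we have y = 0^k with 1 ≤ k ≤ p.
Since 1 ≤ k ≤ p, k divides p!; set t = 1 + p!/k. Then xy^t z has p + (p!/k)·k = p + p! copies of 0. Now the 0-count is p+p! and (1-count)-2 = (p+p!+2)-2 = p+p!, so i+2 ≠ j fails. So xy^t z = 0^{p+p!} 1^{p+p!+2} ∉ L.
This is a contradiction; hence L is not regular.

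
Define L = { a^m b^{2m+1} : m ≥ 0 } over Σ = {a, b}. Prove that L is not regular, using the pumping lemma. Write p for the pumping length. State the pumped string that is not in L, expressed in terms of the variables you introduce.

Suppose for contradiction that L is regular, and let p be the pumping length.
Let w = a^p b^{2p+1} ∈ L; note |w| = 3p+1 ≥ p.
By the pumping lemma, w = xyz with |xy| ≤ p and |y| > 0.
Since the first p symbols of w are all a's and |xy| ≤ p, y lies entirely in the leading a-block: y = a^k for some k with 1 ≤ k ≤ p.
Pump with i = 2: xy^2z = a^{p+k} b^{2p+1}. For this to lie in L we would need 2p+1 = 2(p+k)+1, which forces k = 0. But k ≥ 1, so xy^2z ∉ L.
This is a contradiction; hence L is not regular.

a^{p+k} b^{2p+1}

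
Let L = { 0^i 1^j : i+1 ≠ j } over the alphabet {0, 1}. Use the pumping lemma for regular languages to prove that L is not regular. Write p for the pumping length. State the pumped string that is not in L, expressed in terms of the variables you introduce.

Assume L is regular. Let p be the pumping length given by the pumping lemma.
Choose w = 0^p 1^{p+p!+1}. Since p ≠ (p+p!+1)-1 = p+p!, w ∈ L; and |w| ≥ p.
By the pumping lemma, w = xyz with |xy| ≤ p and |y| > 0.
Since the first p symbols of w are all 0's and |xy| ≤ p, y lies entirely in the leading 0-block: y = 0^k for some k with 1 ≤ k ≤ p.
Since 1 ≤ k ≤ p, k divides p!; set t = 1 + p!/k. Then xy^t z has p + (p!/k)·k = p + p! copies of 0. Now the 0-count is p+p! and (1-count)-1 = (p+p!+1)-1 = p+p!, so i+1 ≠ j fails. So xy^t z = 0^{p+p!} 1^{p+p!+1} ∉ L.
This is a contradiction; hence L is not regular.

0^{p+p!} 1^{p+p!+1}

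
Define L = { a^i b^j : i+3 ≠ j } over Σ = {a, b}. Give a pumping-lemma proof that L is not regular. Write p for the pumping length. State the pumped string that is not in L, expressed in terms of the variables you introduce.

a^{p+p!} b^{p+p!+3}

Assume L is regular; let p be its pumping constant.
Choose w = a^p b^{p+p!+3}. Since p ≠ (p+p!+3)-3 = p+p!, w ∈ L; and |w| ≥ p.
By the pumping lemma, w = xyz with |xy| ≤ p and |y| > 0.
Because |xy| ≤ p and w begins with p copies of a, we have y = a^k with 1 ≤ k ≤ p.
Since 1 ≤ k ≤ p, k divides p!; set t = 1 + p!/k. Then xy^t z has p + (p!/k)·k = p + p! copies of a. Now the a-count is p+p! and (b-count)-3 = (p+p!+3)-3 = p+p!, so i+3 ≠ j fails. So xy^t z = a^{p+p!} b^{p+p!+3} ∉ L.
This contradicts the pumping lemma, so L is not regular.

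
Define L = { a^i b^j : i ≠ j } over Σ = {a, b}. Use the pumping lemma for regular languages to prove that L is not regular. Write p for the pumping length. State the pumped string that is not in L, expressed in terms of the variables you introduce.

Assume L is regular. Let p be the pumping length given by the pumping lemma.
Choose w = a^p b^{p+p!}. Since p ≠ p+p!, w ∈ L; and |w| ≥ p.
The pumping lemma gives a decomposition w = xyz where |xy| ≤ p and |y| ≥ 1.
Since the first p symbols of w are all a's and |xy| ≤ p, y lies entirely in the leading a-block: y = a^k for some k with 1 ≤ k ≤ p.
Since 1 ≤ k ≤ p, k divides p!; set t = 1 + p!/k. Then xy^t z has p + (p!/k)·k = p + p! copies of a. Now the a-count equals the b-count, so i ≠ j fails. So xy^t z = a^{p+p!} b^{p+p!} ∉ L.
Contradiction. Therefore L is not regular.

a^{p+p!} b^{p+p!}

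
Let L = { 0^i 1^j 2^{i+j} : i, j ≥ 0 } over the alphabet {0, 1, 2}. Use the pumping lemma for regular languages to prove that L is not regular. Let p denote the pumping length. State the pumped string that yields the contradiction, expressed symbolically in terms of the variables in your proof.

Toward a contradiction, assume L is regular with pumping length p.
Take w = 0^p 1^p 2^{2p} ∈ L (with i=j=p, i+j=2p), |w| = 4p ≥ p.
Write w = xyz as guaranteed by the lemma, with |xy| ≤ p and |y| ≥ 1.
The first p characters of w are 0's, so xy (and hence y) consists only of 0's. Write y = 0^k, 1 ≤ k ≤ p.
Consider xy^2z = 0^{p+k} 1^p 2^{2p}. Now the 0- and 1-counts sum to 2p+k, but the 2-count is 2p ≠ 2p+k. So xy^2z ∉ L.
This contradicts the pumping lemma, so L is not regular.

0^{p+k} 1^p 2^{2p}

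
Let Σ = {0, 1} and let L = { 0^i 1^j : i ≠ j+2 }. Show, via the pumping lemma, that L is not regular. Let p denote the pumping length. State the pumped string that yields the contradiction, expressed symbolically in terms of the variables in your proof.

Suppose for contradiction that L is regular, and let p be the pumping length.
Choose w = 0^p 1^{p+p!-2}. Since p ≠ (p+p!-2)+2 = p+p!, w ∈ L; and |w| ≥ p.
The pumping lemma gives a decomposition w = xyz where |xy| ≤ p and |y| > 0.
Since the first p symbols of w are all 0's and |xy| ≤ p, y lies entirely in the leading 0-block: y = 0^k for some k with 1 ≤ k ≤ p.
Since 1 ≤ k ≤ p, k divides p!; set t = 1 + p!/k. Then xy^t z has p + (p!/k)·k = p + p! copies of 0. Now the 0-count is p+p! and (1-count)+2 = (p+p!-2)+2 = p+p!, so i ≠ j+2 fails. So xy^t z = 0^{p+p!} 1^{p+p!-2} ∉ L.
This is a contradiction; hence L is not regular.

0^{p+p!} 1^{p+p!-2}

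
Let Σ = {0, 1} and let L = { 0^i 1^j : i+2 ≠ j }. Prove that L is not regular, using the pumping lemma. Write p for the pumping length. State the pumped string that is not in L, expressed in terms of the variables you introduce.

0^{p+p!} 1^{p+p!+2}

Assume L is regular; let p be its pumping constant.
Choose w = 0^p 1^{p+p!+2}. Since p ≠ (p+p!+2)-2 = p+p!, w ∈ L; and |w| ≥ p.
Write w = xyz as guaranteed by the lemma, with |xy| ≤ p and |y| ≥ 1.
Because |xy| ≤ p and w begins with p copies of 0, we have y = 0^k with 1 ≤ k ≤ p.
Since 1 ≤ k ≤ p, k divides p!; set t = 1 + p!/k. Then xy^t z has p + (p!/k)·k = p + p! copies of 0. Now the 0-count is p+p! and (1-count)-2 = (p+p!+2)-2 = p+p!, so i+2 ≠ j fails. So xy^t z = 0^{p+p!} 1^{p+p!+2} ∉ L.
This is a contradiction; hence L is not regular.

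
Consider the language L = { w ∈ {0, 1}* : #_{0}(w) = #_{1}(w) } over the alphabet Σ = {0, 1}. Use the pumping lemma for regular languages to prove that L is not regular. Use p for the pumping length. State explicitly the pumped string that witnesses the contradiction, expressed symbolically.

Assume L is regular; let p be its pumping constant.
Choose w = 0^p 1^p ∈ L with |w| = 2p ≥ p.
Write w = xyz as guaranteed by the lemma, with |xy| ≤ p and |y| ≥ 1.
Because |xy| ≤ p and w begins with p copies of 0, we have y = 0^k with 1 ≤ k ≤ p.
Pump with i = 2: xy^2z = 0^{p+k} 1^p has p+k occurrences of 0 but only p of 1. Since k ≥ 1 the counts differ, so xy^2z ∉ L.
This is a contradiction; hence L is not regular.

0^{p+k} 1^p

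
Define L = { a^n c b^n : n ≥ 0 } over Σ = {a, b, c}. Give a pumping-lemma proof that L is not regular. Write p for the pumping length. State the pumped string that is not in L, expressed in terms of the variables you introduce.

Suppose for contradiction that L is regular, and let p be the pumping length.
Take w = a^p c b^p ∈ L with |w| = 2p+1 ≥ p.
Write w = xyz as guaranteed by the lemma, with |xy| ≤ p and y is nonempty.
The first p characters of w are a's, so xy (and hence y) consists only of a's. Write y = a^k, 1 ≤ k ≤ p.
Pump with i = 2: xy^2z = a^{p+k} c b^p, which would require p+k = p. But k ≥ 1, so xy^2z ∉ L.
This is a contradiction; hence L is not regular.

a^{p+k} c b^p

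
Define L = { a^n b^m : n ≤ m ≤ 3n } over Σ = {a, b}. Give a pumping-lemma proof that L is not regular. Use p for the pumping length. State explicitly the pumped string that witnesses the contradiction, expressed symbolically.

a^{p+k} b^p

Assume L is regular; let p be its pumping constant.
Take w = a^p b^p ∈ L (since p ≤ p ≤ 3p), with |w| = 2p ≥ p.
Write w = xyz as guaranteed by the lemma, with |xy| ≤ p and |y| > 0.
Since the first p symbols of w are all a's and |xy| ≤ p, y lies entirely in the leading a-block: y = a^k for some k with 1 ≤ k ≤ p.
Pump with i = 2: xy^2z = a^{p+k} b^p. Now n = p+k > p = m, so the condition n ≤ m fails. Thus xy^2z ∉ L.
This contradicts the pumping lemma, so L is not regular.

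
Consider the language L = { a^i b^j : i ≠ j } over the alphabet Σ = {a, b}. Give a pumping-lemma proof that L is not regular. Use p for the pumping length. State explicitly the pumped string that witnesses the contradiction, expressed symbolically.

Assume L is regular. Let p be the pumping length given by the pumping lemma.
Choose w = a^p b^{p+p!}. Since p ≠ p+p!, w ∈ L; and |w| ≥ p.
Write w = xyz as guaranteed by the lemma, with |xy| ≤ p and |y| ≥ 1.
The first p characters of w are a's, so xy (and hence y) consists only of a's. Write y = a^k, 1 ≤ k ≤ p.
Since 1 ≤ k ≤ p, k divides p!; set t = 1 + p!/k. Then xy^t z has p + (p!/k)·k = p + p! copies of a. Now the a-count equals the b-count, so i ≠ j fails. So xy^t z = a^{p+p!} b^{p+p!} ∉ L.
This contradicts the pumping lemma, so L is not regular.

a^{p+p!} b^{p+p!}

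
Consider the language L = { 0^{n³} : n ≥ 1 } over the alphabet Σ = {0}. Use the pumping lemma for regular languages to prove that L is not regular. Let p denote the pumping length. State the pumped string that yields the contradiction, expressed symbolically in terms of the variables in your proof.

Suppose for contradiction that L is regular, and let p be the pumping length.
Take w = 0^{p³} ∈ L with |w| = p³ ≥ p.
The pumping lemma gives a decomposition w = xyz where |xy| ≤ p and y is nonempty.
Then y = 0^k for some k with 1 ≤ k ≤ p.
Pump with i = 2: xy^2z = 0^{p³+k}. Since 1 ≤ k ≤ p, p³ < p³+k ≤ p³+p < p³+3p²+3p+1 = (p+1)³, so p³+k is not a perfect cube. So xy^2z ∉ L.
This is a contradiction; hence L is not regular.

0^{p³+k}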